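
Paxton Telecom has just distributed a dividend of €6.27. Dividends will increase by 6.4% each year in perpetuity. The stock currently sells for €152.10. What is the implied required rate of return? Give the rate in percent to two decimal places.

10.79%

Rearranging the constant-growth DDM: r = D₁/P₀ + g.
D₁ = 6.27 × (1 + 0.064) = 6.6713.
r = 6.6713 / 152.10 + 0.064 = 0.04386 + 0.064 = 0.10786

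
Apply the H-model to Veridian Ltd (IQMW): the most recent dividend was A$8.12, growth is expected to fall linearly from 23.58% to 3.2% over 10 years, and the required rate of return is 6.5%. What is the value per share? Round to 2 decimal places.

A$504.67

H-model: P₀ = D₀[(1+g_L) + H(g_S−g_L)]/(r−g_L), with H = 10/2 = 5.
P₀ = 8.12 × [(1+0.032) + 5×(0.2358−0.032)] / (0.065−0.032)
   = 8.12 × 2.0510 / 0.033 = 504.6703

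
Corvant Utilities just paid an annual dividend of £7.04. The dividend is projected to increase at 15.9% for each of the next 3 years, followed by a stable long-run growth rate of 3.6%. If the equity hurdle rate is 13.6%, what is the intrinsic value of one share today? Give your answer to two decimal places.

Two-stage DDM. Project D₁…D_3 at 0.159, terminal growth 0.036, discount at r = 0.136.
D_1 = 8.1594
D_2 = 9.4567
D_3 = 10.9603
Terminal value at t=3: TV = D_4/(r−g) = 11.3549/(0.136−0.036) = 113.5488
P₀ = 8.1594/(1+0.136)^1 + 9.4567/(1+0.136)^2 + 10.9603/(1+0.136)^3 + 113.5488/(1+0.136)^3 = 99.4415

£99.44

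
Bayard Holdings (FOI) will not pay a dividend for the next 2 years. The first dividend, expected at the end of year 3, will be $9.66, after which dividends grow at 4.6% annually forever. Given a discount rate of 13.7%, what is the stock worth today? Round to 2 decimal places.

Deferred-dividend DDM. At t=2 the remaining stream is a growing perpetuity with first payment D_3 = 9.66.
V_2 = D_3/(r−g) = 9.66/(0.137−0.046) = 106.1538
P₀ = V_2/(1+r)^2 = 106.1538/(1+0.137)^2 = 82.1135

$82.11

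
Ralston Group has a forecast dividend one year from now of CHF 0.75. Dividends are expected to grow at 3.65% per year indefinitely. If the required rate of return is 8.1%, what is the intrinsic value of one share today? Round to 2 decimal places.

CHF 16.85

Gordon growth model: P₀ = D₁/(r − g), with D₁ = 0.75 given directly.
P₀ = 0.7500 / (0.081 − 0.0365) = 0.7500 / 0.0445 = 16.8539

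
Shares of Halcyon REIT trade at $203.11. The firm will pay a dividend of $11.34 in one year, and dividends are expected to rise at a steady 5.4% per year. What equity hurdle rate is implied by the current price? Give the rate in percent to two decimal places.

Rearranging the constant-growth DDM: r = D₁/P₀ + g.
r = 11.3400 / 203.11 + 0.054 = 0.05583 + 0.054 = 0.10983

10.98%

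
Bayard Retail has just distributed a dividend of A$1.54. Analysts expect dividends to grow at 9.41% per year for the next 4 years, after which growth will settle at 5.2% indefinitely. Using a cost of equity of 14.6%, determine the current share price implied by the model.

Two-stage DDM. Project D₁…D_4 at 0.0941, terminal growth 0.052, discount at r = 0.146.
D_1 = 1.6849
D_2 = 1.8435
D_3 = 2.0169
D_4 = 2.2067
Terminal value at t=4: TV = D_5/(r−g) = 2.3215/(0.146−0.052) = 24.6966
P₀ = 1.6849/(1+0.146)^1 + 1.8435/(1+0.146)^2 + 2.0169/(1+0.146)^3 + 2.2067/(1+0.146)^4 + 24.6966/(1+0.146)^4 = 19.8120

A$19.81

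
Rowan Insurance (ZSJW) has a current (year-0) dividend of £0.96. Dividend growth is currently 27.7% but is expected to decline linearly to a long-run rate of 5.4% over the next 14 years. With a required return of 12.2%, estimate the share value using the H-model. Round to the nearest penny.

H-model: P₀ = D₀[(1+g_L) + H(g_S−g_L)]/(r−g_L), with H = 14/2 = 7.
P₀ = 0.96 × [(1+0.054) + 7×(0.277−0.054)] / (0.122−0.054)
   = 0.96 × 2.6150 / 0.068 = 36.9176

£36.92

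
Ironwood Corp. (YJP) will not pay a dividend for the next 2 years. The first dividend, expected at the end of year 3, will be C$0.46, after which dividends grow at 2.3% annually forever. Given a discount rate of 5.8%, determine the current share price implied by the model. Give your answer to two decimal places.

Deferred-dividend DDM. At t=2 the remaining stream is a growing perpetuity with first payment D_3 = 0.46.
V_2 = D_3/(r−g) = 0.46/(0.058−0.023) = 13.1429
P₀ = V_2/(1+r)^2 = 13.1429/(1+0.058)^2 = 11.7414

C$11.74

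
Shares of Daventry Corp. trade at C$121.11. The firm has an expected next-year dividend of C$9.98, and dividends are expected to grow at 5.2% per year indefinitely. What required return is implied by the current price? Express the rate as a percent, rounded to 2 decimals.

13.44%

Rearranging the constant-growth DDM: r = D₁/P₀ + g.
r = 9.9800 / 121.11 + 0.052 = 0.08240 + 0.052 = 0.13440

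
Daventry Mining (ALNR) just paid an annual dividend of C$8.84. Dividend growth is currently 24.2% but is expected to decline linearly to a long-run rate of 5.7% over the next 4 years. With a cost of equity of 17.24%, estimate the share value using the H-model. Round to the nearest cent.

H-model: P₀ = D₀[(1+g_L) + H(g_S−g_L)]/(r−g_L), with H = 4/2 = 2.
P₀ = 8.84 × [(1+0.057) + 2×(0.242−0.057)] / (0.1724−0.057)
   = 8.84 × 1.4270 / 0.1154 = 109.3127

C$109.31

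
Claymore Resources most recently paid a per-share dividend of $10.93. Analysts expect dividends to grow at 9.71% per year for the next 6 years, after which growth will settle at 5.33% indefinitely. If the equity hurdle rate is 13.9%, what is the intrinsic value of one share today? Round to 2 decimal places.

$164.92

Two-stage DDM. Project D₁…D_6 at 0.0971, terminal growth 0.0533, discount at r = 0.139.
D_1 = 11.9913
D_2 = 13.1557
D_3 = 14.4331
D_4 = 15.8345
D_5 = 17.3721
D_6 = 19.0589
Terminal value at t=6: TV = D_7/(r−g) = 20.0747/(0.139−0.0533) = 234.2441
P₀ = 11.9913/(1+0.139)^1 + 13.1557/(1+0.139)^2 + 14.4331/(1+0.139)^3 + 15.8345/(1+0.139)^4 + 17.3721/(1+0.139)^5 + 19.0589/(1+0.139)^6 + 234.2441/(1+0.139)^6 = 164.9173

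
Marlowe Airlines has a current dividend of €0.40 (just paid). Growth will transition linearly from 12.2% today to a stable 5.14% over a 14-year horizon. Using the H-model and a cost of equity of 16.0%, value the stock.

H-model: P₀ = D₀[(1+g_L) + H(g_S−g_L)]/(r−g_L), with H = 14/2 = 7.
P₀ = 0.40 × [(1+0.0514) + 7×(0.122−0.0514)] / (0.16−0.0514)
   = 0.40 × 1.5456 / 0.1086 = 5.6928

€5.69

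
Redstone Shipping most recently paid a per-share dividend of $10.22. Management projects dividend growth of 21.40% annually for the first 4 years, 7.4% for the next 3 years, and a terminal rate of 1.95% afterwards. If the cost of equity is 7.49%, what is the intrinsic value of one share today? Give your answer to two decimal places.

Three-stage DDM. Project D₁…D_7; terminal Gordon value at t=7 with g = 0.0195; discount at r = 0.0749.
D_1 = 12.4071
D_2 = 15.0622
D_3 = 18.2855
D_4 = 22.1986
D_5 = 23.8413
D_6 = 25.6056
D_7 = 27.5004
TV_7 = 28.0366/(0.0749−0.0195) = 506.0762
P₀ = Σ Dₜ/(1+r)ᵗ + TV_7/(1+r)^7 = 410.9712

$410.97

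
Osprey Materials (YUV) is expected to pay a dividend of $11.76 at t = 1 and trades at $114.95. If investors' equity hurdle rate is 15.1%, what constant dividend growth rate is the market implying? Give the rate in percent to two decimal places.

4.87%

From P₀ = D₁/(r − g), the implied growth is g = r − D₁/P₀.
g = 0.151 − 11.76/114.95 = 0.151 − 0.10231 = 0.04869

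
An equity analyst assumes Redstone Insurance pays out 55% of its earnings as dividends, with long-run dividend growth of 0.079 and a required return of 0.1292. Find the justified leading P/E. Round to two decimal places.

Justified leading P/E = b/(r−g) = 0.55/(0.1292−0.079) = 10.9562

10.96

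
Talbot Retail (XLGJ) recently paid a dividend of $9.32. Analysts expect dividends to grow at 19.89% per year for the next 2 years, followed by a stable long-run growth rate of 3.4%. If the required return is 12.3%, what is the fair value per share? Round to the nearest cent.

$143.98

Two-stage DDM. Project D₁…D_2 at 0.1989, terminal growth 0.034, discount at r = 0.123.
D_1 = 11.1737
D_2 = 13.3962
Terminal value at t=2: TV = D_3/(r−g) = 13.8517/(0.123−0.034) = 155.6368
P₀ = 11.1737/(1+0.123)^1 + 13.3962/(1+0.123)^2 + 155.6368/(1+0.123)^2 = 143.9830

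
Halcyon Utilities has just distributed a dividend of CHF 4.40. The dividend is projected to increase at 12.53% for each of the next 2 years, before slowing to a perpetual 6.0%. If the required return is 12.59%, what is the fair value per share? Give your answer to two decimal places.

Two-stage DDM. Project D₁…D_2 at 0.1253, terminal growth 0.06, discount at r = 0.1259.
D_1 = 4.9513
D_2 = 5.5717
Terminal value at t=2: TV = D_3/(r−g) = 5.9060/(0.1259−0.06) = 89.6210
P₀ = 4.9513/(1+0.1259)^1 + 5.5717/(1+0.1259)^2 + 89.6210/(1+0.1259)^2 = 79.4915

CHF 79.49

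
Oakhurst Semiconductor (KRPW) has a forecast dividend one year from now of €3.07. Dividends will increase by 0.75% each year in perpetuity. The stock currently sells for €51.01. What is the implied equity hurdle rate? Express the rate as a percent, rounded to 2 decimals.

6.77%

Rearranging the constant-growth DDM: r = D₁/P₀ + g.
r = 3.0700 / 51.01 + 0.0075 = 0.06018 + 0.0075 = 0.06768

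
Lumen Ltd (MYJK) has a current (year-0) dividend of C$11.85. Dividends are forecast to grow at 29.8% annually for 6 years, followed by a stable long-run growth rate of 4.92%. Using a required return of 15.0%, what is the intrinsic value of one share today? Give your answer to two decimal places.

Two-stage DDM. Project D₁…D_6 at 0.298, terminal growth 0.0492, discount at r = 0.15.
D_1 = 15.3813
D_2 = 19.9649
D_3 = 25.9145
D_4 = 33.6370
D_5 = 43.6608
D_6 = 56.6717
Terminal value at t=6: TV = D_7/(r−g) = 59.4600/(0.15−0.0492) = 589.8808
P₀ = 15.3813/(1+0.15)^1 + 19.9649/(1+0.15)^2 + 25.9145/(1+0.15)^3 + 33.6370/(1+0.15)^4 + 43.6608/(1+0.15)^5 + 56.6717/(1+0.15)^6 + 589.8808/(1+0.15)^6 = 365.9723

C$365.97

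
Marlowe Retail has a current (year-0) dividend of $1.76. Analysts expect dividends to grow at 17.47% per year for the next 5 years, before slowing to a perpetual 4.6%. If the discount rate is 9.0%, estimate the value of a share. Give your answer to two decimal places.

$71.90

Two-stage DDM. Project D₁…D_5 at 0.1747, terminal growth 0.046, discount at r = 0.09.
D_1 = 2.0675
D_2 = 2.4287
D_3 = 2.8529
D_4 = 3.3514
D_5 = 3.9368
Terminal value at t=5: TV = D_6/(r−g) = 4.1179/(0.09−0.046) = 93.5894
P₀ = 2.0675/(1+0.09)^1 + 2.4287/(1+0.09)^2 + 2.8529/(1+0.09)^3 + 3.3514/(1+0.09)^4 + 3.9368/(1+0.09)^5 + 93.5894/(1+0.09)^5 = 71.9034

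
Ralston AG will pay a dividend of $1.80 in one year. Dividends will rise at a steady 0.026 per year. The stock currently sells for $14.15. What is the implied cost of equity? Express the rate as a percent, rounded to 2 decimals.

Rearranging the constant-growth DDM: r = D₁/P₀ + g.
r = 1.8000 / 14.15 + 0.026 = 0.12721 + 0.026 = 0.15321

15.32%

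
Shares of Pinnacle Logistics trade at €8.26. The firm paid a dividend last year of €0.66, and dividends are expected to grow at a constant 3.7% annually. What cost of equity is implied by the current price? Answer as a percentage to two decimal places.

11.99%

Rearranging the constant-growth DDM: r = D₁/P₀ + g.
D₁ = 0.66 × (1 + 0.037) = 0.6844.
r = 0.6844 / 8.26 + 0.037 = 0.08286 + 0.037 = 0.11986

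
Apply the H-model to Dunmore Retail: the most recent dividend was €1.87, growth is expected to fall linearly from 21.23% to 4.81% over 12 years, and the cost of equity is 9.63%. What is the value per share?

H-model: P₀ = D₀[(1+g_L) + H(g_S−g_L)]/(r−g_L), with H = 12/2 = 6.
P₀ = 1.87 × [(1+0.0481) + 6×(0.2123−0.0481)] / (0.0963−0.0481)
   = 1.87 × 2.0333 / 0.0482 = 78.8853

€78.89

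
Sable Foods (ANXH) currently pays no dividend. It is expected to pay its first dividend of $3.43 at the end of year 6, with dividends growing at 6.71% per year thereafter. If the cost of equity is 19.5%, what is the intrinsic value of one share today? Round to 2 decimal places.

Deferred-dividend DDM. At t=5 the remaining stream is a growing perpetuity with first payment D_6 = 3.43.
V_5 = D_6/(r−g) = 3.43/(0.195−0.0671) = 26.8178
P₀ = V_5/(1+r)^5 = 26.8178/(1+0.195)^5 = 11.0048

$11.00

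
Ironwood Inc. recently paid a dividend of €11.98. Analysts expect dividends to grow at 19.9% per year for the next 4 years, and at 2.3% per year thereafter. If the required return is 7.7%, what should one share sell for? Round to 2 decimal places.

€411.74

Two-stage DDM. Project D₁…D_4 at 0.199, terminal growth 0.023, discount at r = 0.077.
D_1 = 14.3640
D_2 = 17.2225
D_3 = 20.6497
D_4 = 24.7590
Terminal value at t=4: TV = D_5/(r−g) = 25.3285/(0.077−0.023) = 469.0460
P₀ = 14.3640/(1+0.077)^1 + 17.2225/(1+0.077)^2 + 20.6497/(1+0.077)^3 + 24.7590/(1+0.077)^4 + 469.0460/(1+0.077)^4 = 411.7372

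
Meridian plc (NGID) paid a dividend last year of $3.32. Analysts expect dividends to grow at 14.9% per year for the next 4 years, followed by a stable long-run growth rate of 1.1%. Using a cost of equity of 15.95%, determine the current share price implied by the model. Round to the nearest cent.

$34.78

Two-stage DDM. Project D₁…D_4 at 0.149, terminal growth 0.011, discount at r = 0.1595.
D_1 = 3.8147
D_2 = 4.3831
D_3 = 5.0361
D_4 = 5.7865
Terminal value at t=4: TV = D_5/(r−g) = 5.8502/(0.1595−0.011) = 39.3952
P₀ = 3.8147/(1+0.1595)^1 + 4.3831/(1+0.1595)^2 + 5.0361/(1+0.1595)^3 + 5.7865/(1+0.1595)^4 + 39.3952/(1+0.1595)^4 = 34.7772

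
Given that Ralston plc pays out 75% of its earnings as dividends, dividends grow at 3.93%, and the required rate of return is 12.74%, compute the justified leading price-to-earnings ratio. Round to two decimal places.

8.51

Justified leading P/E = b/(r−g) = 0.75/(0.1274−0.0393) = 8.5131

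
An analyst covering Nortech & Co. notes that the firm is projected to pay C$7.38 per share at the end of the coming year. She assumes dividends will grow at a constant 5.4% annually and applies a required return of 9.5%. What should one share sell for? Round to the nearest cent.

Gordon growth model: P₀ = D₁/(r − g), with D₁ = 7.38 given directly.
P₀ = 7.3800 / (0.095 − 0.054) = 7.3800 / 0.041 = 180.0000

C$180.00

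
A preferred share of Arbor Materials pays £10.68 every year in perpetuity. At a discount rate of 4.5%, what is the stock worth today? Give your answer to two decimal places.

£237.33

Zero-growth DDM (perpetuity): P₀ = D/r = 10.68 / 0.045 = 237.3333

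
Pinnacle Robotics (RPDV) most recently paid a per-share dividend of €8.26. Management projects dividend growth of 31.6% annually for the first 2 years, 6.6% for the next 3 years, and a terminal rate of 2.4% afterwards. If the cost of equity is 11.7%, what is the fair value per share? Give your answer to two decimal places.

€162.27

Three-stage DDM. Project D₁…D_5; terminal Gordon value at t=5 with g = 0.024; discount at r = 0.117.
D_1 = 10.8702
D_2 = 14.3051
D_3 = 15.2493
D_4 = 16.2557
D_5 = 17.3286
TV_5 = 17.7445/(0.117−0.024) = 190.8009
P₀ = Σ Dₜ/(1+r)ᵗ + TV_5/(1+r)^5 = 162.2737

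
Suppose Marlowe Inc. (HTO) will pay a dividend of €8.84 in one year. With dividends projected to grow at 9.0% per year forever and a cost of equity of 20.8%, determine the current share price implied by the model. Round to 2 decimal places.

€74.92

Gordon growth model: P₀ = D₁/(r − g), with D₁ = 8.84 given directly.
P₀ = 8.8400 / (0.208 − 0.09) = 8.8400 / 0.118 = 74.9153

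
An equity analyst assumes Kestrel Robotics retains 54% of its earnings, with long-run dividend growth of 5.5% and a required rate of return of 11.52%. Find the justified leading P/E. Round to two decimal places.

7.64

Payout ratio b = 1 − 0.54 = 0.46.
Justified leading P/E = b/(r−g) = 0.46/(0.1152−0.055) = 7.6412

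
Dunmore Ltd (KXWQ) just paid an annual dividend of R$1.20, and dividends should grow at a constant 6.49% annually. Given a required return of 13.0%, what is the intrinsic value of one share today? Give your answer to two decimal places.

R$19.63

Gordon growth model: P₀ = D₁/(r − g). D₁ = 1.20 × (1 + 0.0649) = 1.2779.
P₀ = 1.2779 / (0.13 − 0.0649) = 1.2779 / 0.0651 = 19.6295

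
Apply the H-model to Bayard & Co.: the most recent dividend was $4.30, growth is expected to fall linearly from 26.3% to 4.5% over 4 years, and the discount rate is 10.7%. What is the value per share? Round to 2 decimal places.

H-model: P₀ = D₀[(1+g_L) + H(g_S−g_L)]/(r−g_L), with H = 4/2 = 2.
P₀ = 4.30 × [(1+0.045) + 2×(0.263−0.045)] / (0.107−0.045)
   = 4.30 × 1.4810 / 0.062 = 102.7145

$102.71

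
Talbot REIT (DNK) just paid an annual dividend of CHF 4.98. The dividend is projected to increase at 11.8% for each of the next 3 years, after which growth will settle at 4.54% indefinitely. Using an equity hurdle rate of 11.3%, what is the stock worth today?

CHF 93.13

Two-stage DDM. Project D₁…D_3 at 0.118, terminal growth 0.0454, discount at r = 0.113.
D_1 = 5.5676
D_2 = 6.2246
D_3 = 6.9591
Terminal value at t=3: TV = D_4/(r−g) = 7.2751/(0.113−0.0454) = 107.6194
P₀ = 5.5676/(1+0.113)^1 + 6.2246/(1+0.113)^2 + 6.9591/(1+0.113)^3 + 107.6194/(1+0.113)^3 = 93.1304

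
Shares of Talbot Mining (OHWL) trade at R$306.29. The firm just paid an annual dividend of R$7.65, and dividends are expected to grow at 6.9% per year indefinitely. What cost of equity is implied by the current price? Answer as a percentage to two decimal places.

Rearranging the constant-growth DDM: r = D₁/P₀ + g.
D₁ = 7.65 × (1 + 0.069) = 8.1778.
r = 8.1778 / 306.29 + 0.069 = 0.02670 + 0.069 = 0.09570

9.57%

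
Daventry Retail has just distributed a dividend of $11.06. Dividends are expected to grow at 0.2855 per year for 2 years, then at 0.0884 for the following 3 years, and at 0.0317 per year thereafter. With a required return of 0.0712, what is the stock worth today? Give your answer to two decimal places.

Three-stage DDM. Project D₁…D_5; terminal Gordon value at t=5 with g = 0.0317; discount at r = 0.0712.
D_1 = 14.2176
D_2 = 18.2768
D_3 = 19.8924
D_4 = 21.6509
D_5 = 23.5649
TV_5 = 24.3119/(0.0712−0.0317) = 615.4903
P₀ = Σ Dₜ/(1+r)ᵗ + TV_5/(1+r)^5 = 514.9187

$514.92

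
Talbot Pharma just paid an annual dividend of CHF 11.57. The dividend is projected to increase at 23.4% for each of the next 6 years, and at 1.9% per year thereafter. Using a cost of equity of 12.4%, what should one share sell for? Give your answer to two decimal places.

Two-stage DDM. Project D₁…D_6 at 0.234, terminal growth 0.019, discount at r = 0.124.
D_1 = 14.2774
D_2 = 17.6183
D_3 = 21.7410
D_4 = 26.8284
D_5 = 33.1062
D_6 = 40.8530
Terminal value at t=6: TV = D_7/(r−g) = 41.6292/(0.124−0.019) = 396.4690
P₀ = 14.2774/(1+0.124)^1 + 17.6183/(1+0.124)^2 + 21.7410/(1+0.124)^3 + 26.8284/(1+0.124)^4 + 33.1062/(1+0.124)^5 + 40.8530/(1+0.124)^6 + 396.4690/(1+0.124)^6 = 294.0918

CHF 294.09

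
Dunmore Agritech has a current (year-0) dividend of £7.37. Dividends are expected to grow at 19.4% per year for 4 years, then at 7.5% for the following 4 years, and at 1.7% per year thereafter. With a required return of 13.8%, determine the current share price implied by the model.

Three-stage DDM. Project D₁…D_8; terminal Gordon value at t=8 with g = 0.017; discount at r = 0.138.
D_1 = 8.7998
D_2 = 10.5069
D_3 = 12.5453
D_4 = 14.9791
D_5 = 16.1025
D_6 = 17.3102
D_7 = 18.6084
D_8 = 20.0041
TV_8 = 20.3442/(0.138−0.017) = 168.1335
P₀ = Σ Dₜ/(1+r)ᵗ + TV_8/(1+r)^8 = 124.1113

£124.11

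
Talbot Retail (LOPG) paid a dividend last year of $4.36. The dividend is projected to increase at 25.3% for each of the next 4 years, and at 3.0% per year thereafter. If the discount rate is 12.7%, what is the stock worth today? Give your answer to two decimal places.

$93.63

Two-stage DDM. Project D₁…D_4 at 0.253, terminal growth 0.03, discount at r = 0.127.
D_1 = 5.4631
D_2 = 6.8452
D_3 = 8.5771
D_4 = 10.7471
Terminal value at t=4: TV = D_5/(r−g) = 11.0695/(0.127−0.03) = 114.1186
P₀ = 5.4631/(1+0.127)^1 + 6.8452/(1+0.127)^2 + 8.5771/(1+0.127)^3 + 10.7471/(1+0.127)^4 + 114.1186/(1+0.127)^4 = 93.6299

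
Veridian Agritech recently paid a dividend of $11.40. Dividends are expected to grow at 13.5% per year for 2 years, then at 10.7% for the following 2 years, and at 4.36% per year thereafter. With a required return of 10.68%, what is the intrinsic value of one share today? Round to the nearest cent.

Three-stage DDM. Project D₁…D_4; terminal Gordon value at t=4 with g = 0.0436; discount at r = 0.1068.
D_1 = 12.9390
D_2 = 14.6858
D_3 = 16.2571
D_4 = 17.9967
TV_4 = 18.7813/(0.1068−0.0436) = 297.1726
P₀ = Σ Dₜ/(1+r)ᵗ + TV_4/(1+r)^4 = 245.6925

$245.69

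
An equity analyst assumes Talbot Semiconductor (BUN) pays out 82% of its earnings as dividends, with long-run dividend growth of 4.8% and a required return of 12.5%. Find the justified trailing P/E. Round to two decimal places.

11.16

Justified trailing P/E = b(1+g)/(r−g) = 0.82×(1+0.048)/(0.125−0.048) = 11.1605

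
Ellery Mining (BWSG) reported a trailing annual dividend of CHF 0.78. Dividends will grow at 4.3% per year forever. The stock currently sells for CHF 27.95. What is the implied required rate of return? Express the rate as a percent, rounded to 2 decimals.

7.21%

Rearranging the constant-growth DDM: r = D₁/P₀ + g.
D₁ = 0.78 × (1 + 0.043) = 0.8135.
r = 0.8135 / 27.95 + 0.043 = 0.02911 + 0.043 = 0.07211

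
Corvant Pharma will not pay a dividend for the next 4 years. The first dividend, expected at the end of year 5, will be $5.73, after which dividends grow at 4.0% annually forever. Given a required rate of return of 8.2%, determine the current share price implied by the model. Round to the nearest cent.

$99.54

Deferred-dividend DDM. At t=4 the remaining stream is a growing perpetuity with first payment D_5 = 5.73.
V_4 = D_5/(r−g) = 5.73/(0.082−0.04) = 136.4286
P₀ = V_4/(1+r)^4 = 136.4286/(1+0.082)^4 = 99.5397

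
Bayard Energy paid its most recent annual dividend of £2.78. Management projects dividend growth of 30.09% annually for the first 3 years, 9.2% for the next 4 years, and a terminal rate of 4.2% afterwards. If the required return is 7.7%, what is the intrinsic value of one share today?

£186.76

Three-stage DDM. Project D₁…D_7; terminal Gordon value at t=7 with g = 0.042; discount at r = 0.077.
D_1 = 3.6165
D_2 = 4.7047
D_3 = 6.1204
D_4 = 6.6834
D_5 = 7.2983
D_6 = 7.9697
D_7 = 8.7030
TV_7 = 9.0685/(0.077−0.042) = 259.0996
P₀ = Σ Dₜ/(1+r)ᵗ + TV_7/(1+r)^7 = 186.7569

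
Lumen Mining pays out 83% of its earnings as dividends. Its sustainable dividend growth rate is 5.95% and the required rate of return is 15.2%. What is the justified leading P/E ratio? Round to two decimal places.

Justified leading P/E = b/(r−g) = 0.83/(0.152−0.0595) = 8.9730

8.97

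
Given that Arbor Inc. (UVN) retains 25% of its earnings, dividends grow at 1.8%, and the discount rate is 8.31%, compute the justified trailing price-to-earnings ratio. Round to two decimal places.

11.73

Payout ratio b = 1 − 0.25 = 0.75.
Justified trailing P/E = b(1+g)/(r−g) = 0.75×(1+0.018)/(0.0831−0.018) = 11.7281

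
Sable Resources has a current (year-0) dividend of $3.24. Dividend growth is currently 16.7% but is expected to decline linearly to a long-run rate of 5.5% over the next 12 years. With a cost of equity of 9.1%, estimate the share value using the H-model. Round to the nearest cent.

$155.43

H-model: P₀ = D₀[(1+g_L) + H(g_S−g_L)]/(r−g_L), with H = 12/2 = 6.
P₀ = 3.24 × [(1+0.055) + 6×(0.167−0.055)] / (0.091−0.055)
   = 3.24 × 1.7270 / 0.036 = 155.4300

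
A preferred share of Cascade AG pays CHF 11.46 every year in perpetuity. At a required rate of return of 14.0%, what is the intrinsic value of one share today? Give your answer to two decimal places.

Zero-growth DDM (perpetuity): P₀ = D/r = 11.46 / 0.14 = 81.8571

CHF 81.86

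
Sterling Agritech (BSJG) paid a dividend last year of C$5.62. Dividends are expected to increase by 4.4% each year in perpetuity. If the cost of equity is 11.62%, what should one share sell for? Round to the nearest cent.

C$81.26

Gordon growth model: P₀ = D₁/(r − g). D₁ = 5.62 × (1 + 0.044) = 5.8673.
P₀ = 5.8673 / (0.1162 − 0.044) = 5.8673 / 0.0722 = 81.2643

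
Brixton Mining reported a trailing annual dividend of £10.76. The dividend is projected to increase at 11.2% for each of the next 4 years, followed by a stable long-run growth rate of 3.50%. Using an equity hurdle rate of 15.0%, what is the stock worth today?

Two-stage DDM. Project D₁…D_4 at 0.112, terminal growth 0.035, discount at r = 0.15.
D_1 = 11.9651
D_2 = 13.3052
D_3 = 14.7954
D_4 = 16.4525
Terminal value at t=4: TV = D_5/(r−g) = 17.0283/(0.15−0.035) = 148.0723
P₀ = 11.9651/(1+0.15)^1 + 13.3052/(1+0.15)^2 + 14.7954/(1+0.15)^3 + 16.4525/(1+0.15)^4 + 148.0723/(1+0.15)^4 = 124.2609

£124.26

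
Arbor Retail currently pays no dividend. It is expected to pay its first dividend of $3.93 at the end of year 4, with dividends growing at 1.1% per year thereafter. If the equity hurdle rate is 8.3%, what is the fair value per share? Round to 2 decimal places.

Deferred-dividend DDM. At t=3 the remaining stream is a growing perpetuity with first payment D_4 = 3.93.
V_3 = D_4/(r−g) = 3.93/(0.083−0.011) = 54.5833
P₀ = V_3/(1+r)^3 = 54.5833/(1+0.083)^3 = 42.9709

$42.97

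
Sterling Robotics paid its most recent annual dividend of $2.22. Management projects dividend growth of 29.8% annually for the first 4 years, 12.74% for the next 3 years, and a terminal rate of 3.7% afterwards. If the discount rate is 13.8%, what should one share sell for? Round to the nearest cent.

$61.05

Three-stage DDM. Project D₁…D_7; terminal Gordon value at t=7 with g = 0.037; discount at r = 0.138.
D_1 = 2.8816
D_2 = 3.7403
D_3 = 4.8549
D_4 = 6.3016
D_5 = 7.1044
D_6 = 8.0095
D_7 = 9.0300
TV_7 = 9.3641/(0.138−0.037) = 92.7136
P₀ = Σ Dₜ/(1+r)ᵗ + TV_7/(1+r)^7 = 61.0452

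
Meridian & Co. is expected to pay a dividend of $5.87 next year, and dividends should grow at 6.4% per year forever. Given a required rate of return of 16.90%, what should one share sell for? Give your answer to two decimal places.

Gordon growth model: P₀ = D₁/(r − g), with D₁ = 5.87 given directly.
P₀ = 5.8700 / (0.169 − 0.064) = 5.8700 / 0.105 = 55.9048

$55.90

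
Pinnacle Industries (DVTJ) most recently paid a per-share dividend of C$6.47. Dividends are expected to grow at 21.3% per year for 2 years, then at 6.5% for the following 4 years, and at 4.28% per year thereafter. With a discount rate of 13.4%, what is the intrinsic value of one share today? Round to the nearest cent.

C$105.55

Three-stage DDM. Project D₁…D_6; terminal Gordon value at t=6 with g = 0.0428; discount at r = 0.134.
D_1 = 7.8481
D_2 = 9.5198
D_3 = 10.1385
D_4 = 10.7975
D_5 = 11.4994
D_6 = 12.2468
TV_6 = 12.7710/(0.134−0.0428) = 140.0330
P₀ = Σ Dₜ/(1+r)ᵗ + TV_6/(1+r)^6 = 105.5460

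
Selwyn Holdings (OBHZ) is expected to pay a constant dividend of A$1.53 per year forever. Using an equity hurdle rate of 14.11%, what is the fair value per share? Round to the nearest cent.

Zero-growth DDM (perpetuity): P₀ = D/r = 1.53 / 0.1411 = 10.8434

A$10.84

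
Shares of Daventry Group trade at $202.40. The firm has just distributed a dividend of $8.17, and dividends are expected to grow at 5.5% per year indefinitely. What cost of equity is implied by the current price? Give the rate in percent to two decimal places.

Rearranging the constant-growth DDM: r = D₁/P₀ + g.
D₁ = 8.17 × (1 + 0.055) = 8.6193.
r = 8.6193 / 202.40 + 0.055 = 0.04259 + 0.055 = 0.09759

9.76%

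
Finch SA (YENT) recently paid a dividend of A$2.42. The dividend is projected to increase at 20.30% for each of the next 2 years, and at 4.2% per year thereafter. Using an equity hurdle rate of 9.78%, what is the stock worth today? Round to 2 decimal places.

A$59.82

Two-stage DDM. Project D₁…D_2 at 0.203, terminal growth 0.042, discount at r = 0.0978.
D_1 = 2.9113
D_2 = 3.5022
Terminal value at t=2: TV = D_3/(r−g) = 3.6493/(0.0978−0.042) = 65.4004
P₀ = 2.9113/(1+0.0978)^1 + 3.5022/(1+0.0978)^2 + 65.4004/(1+0.0978)^2 = 59.8247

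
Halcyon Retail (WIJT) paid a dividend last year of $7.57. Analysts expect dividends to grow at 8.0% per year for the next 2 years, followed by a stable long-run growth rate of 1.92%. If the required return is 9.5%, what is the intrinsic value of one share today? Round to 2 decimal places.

$113.85

Two-stage DDM. Project D₁…D_2 at 0.08, terminal growth 0.0192, discount at r = 0.095.
D_1 = 8.1756
D_2 = 8.8296
Terminal value at t=2: TV = D_3/(r−g) = 8.9992/(0.095−0.0192) = 118.7227
P₀ = 8.1756/(1+0.095)^1 + 8.8296/(1+0.095)^2 + 118.7227/(1+0.095)^2 = 113.8463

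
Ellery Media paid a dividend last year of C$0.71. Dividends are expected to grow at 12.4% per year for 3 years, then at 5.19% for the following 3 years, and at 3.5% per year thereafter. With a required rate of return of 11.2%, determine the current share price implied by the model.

C$12.49

Three-stage DDM. Project D₁…D_6; terminal Gordon value at t=6 with g = 0.035; discount at r = 0.112.
D_1 = 0.7980
D_2 = 0.8970
D_3 = 1.0082
D_4 = 1.0606
D_5 = 1.1156
D_6 = 1.1735
TV_6 = 1.2146/(0.112−0.035) = 15.7736
P₀ = Σ Dₜ/(1+r)ᵗ + TV_6/(1+r)^6 = 12.4893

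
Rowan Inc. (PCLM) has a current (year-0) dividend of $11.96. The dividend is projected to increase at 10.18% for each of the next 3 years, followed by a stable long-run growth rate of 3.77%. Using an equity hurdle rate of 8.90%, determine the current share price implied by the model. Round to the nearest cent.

$287.29

Two-stage DDM. Project D₁…D_3 at 0.1018, terminal growth 0.0377, discount at r = 0.089.
D_1 = 13.1775
D_2 = 14.5190
D_3 = 15.9970
Terminal value at t=3: TV = D_4/(r−g) = 16.6001/(0.089−0.0377) = 323.5891
P₀ = 13.1775/(1+0.089)^1 + 14.5190/(1+0.089)^2 + 15.9970/(1+0.089)^3 + 323.5891/(1+0.089)^3 = 287.2893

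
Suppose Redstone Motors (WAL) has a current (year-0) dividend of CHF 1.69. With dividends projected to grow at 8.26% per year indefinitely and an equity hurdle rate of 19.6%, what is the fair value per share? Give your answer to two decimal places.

CHF 16.13

Gordon growth model: P₀ = D₁/(r − g). D₁ = 1.69 × (1 + 0.0826) = 1.8296.
P₀ = 1.8296 / (0.196 − 0.0826) = 1.8296 / 0.1134 = 16.1340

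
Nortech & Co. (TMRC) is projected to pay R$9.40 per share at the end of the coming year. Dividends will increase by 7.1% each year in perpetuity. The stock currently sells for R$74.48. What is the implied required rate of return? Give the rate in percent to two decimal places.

19.72%

Rearranging the constant-growth DDM: r = D₁/P₀ + g.
r = 9.4000 / 74.48 + 0.071 = 0.12621 + 0.071 = 0.19721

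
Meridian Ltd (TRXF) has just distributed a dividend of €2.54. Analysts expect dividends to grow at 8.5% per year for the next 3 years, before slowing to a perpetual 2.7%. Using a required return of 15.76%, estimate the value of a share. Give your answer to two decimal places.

Two-stage DDM. Project D₁…D_3 at 0.085, terminal growth 0.027, discount at r = 0.1576.
D_1 = 2.7559
D_2 = 2.9902
D_3 = 3.2443
Terminal value at t=3: TV = D_4/(r−g) = 3.3319/(0.1576−0.027) = 25.5123
P₀ = 2.7559/(1+0.1576)^1 + 2.9902/(1+0.1576)^2 + 3.2443/(1+0.1576)^3 + 25.5123/(1+0.1576)^3 = 23.1501

€23.15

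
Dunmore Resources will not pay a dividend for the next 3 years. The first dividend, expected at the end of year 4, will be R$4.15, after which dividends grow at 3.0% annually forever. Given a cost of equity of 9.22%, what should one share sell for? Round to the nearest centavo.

R$51.21

Deferred-dividend DDM. At t=3 the remaining stream is a growing perpetuity with first payment D_4 = 4.15.
V_3 = D_4/(r−g) = 4.15/(0.0922−0.03) = 66.7203
P₀ = V_3/(1+r)^3 = 66.7203/(1+0.0922)^3 = 51.2096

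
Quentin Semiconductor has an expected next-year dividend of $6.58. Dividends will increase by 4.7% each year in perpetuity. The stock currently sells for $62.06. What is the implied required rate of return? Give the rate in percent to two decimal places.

Rearranging the constant-growth DDM: r = D₁/P₀ + g.
r = 6.5800 / 62.06 + 0.047 = 0.10603 + 0.047 = 0.15303

15.30%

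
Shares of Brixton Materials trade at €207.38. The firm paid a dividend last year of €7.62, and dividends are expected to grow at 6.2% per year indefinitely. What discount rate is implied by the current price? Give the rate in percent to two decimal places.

10.10%

Rearranging the constant-growth DDM: r = D₁/P₀ + g.
D₁ = 7.62 × (1 + 0.062) = 8.0924.
r = 8.0924 / 207.38 + 0.062 = 0.03902 + 0.062 = 0.10102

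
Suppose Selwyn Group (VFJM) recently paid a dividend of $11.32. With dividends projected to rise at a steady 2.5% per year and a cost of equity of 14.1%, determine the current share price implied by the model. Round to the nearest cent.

$100.03

Gordon growth model: P₀ = D₁/(r − g). D₁ = 11.32 × (1 + 0.025) = 11.6030.
P₀ = 11.6030 / (0.141 − 0.025) = 11.6030 / 0.116 = 100.0259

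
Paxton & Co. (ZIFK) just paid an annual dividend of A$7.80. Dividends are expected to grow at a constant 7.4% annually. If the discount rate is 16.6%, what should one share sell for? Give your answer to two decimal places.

Gordon growth model: P₀ = D₁/(r − g). D₁ = 7.80 × (1 + 0.074) = 8.3772.
P₀ = 8.3772 / (0.166 − 0.074) = 8.3772 / 0.092 = 91.0565

A$91.06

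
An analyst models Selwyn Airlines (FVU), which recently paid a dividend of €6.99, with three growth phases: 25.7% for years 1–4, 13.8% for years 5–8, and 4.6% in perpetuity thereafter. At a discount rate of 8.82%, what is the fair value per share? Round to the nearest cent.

Three-stage DDM. Project D₁…D_8; terminal Gordon value at t=8 with g = 0.046; discount at r = 0.0882.
D_1 = 8.7864
D_2 = 11.0445
D_3 = 13.8830
D_4 = 17.4509
D_5 = 19.8591
D_6 = 22.5997
D_7 = 25.7185
D_8 = 29.2676
TV_8 = 30.6139/(0.0882−0.046) = 725.4485
P₀ = Σ Dₜ/(1+r)ᵗ + TV_8/(1+r)^8 = 465.2836

€465.28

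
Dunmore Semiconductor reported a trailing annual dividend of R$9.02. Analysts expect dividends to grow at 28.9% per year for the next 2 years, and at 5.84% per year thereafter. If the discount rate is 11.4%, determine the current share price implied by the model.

Two-stage DDM. Project D₁…D_2 at 0.289, terminal growth 0.0584, discount at r = 0.114.
D_1 = 11.6268
D_2 = 14.9869
Terminal value at t=2: TV = D_3/(r−g) = 15.8622/(0.114−0.0584) = 285.2906
P₀ = 11.6268/(1+0.114)^1 + 14.9869/(1+0.114)^2 + 285.2906/(1+0.114)^2 = 252.4019

R$252.40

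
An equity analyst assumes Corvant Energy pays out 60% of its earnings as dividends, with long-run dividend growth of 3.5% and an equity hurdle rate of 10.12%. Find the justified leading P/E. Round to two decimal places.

Justified leading P/E = b/(r−g) = 0.60/(0.1012−0.035) = 9.0634

9.06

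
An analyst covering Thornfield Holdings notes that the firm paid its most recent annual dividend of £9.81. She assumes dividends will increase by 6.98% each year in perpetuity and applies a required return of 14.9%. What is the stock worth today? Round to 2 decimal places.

Gordon growth model: P₀ = D₁/(r − g). D₁ = 9.81 × (1 + 0.0698) = 10.4947.
P₀ = 10.4947 / (0.149 − 0.0698) = 10.4947 / 0.0792 = 132.5093

£132.51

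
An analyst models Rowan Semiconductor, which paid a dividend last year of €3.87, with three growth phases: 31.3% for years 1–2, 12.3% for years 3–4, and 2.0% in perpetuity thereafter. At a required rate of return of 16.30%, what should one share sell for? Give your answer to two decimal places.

Three-stage DDM. Project D₁…D_4; terminal Gordon value at t=4 with g = 0.02; discount at r = 0.163.
D_1 = 5.0813
D_2 = 6.6718
D_3 = 7.4924
D_4 = 8.4140
TV_4 = 8.5822/(0.163−0.02) = 60.0156
P₀ = Σ Dₜ/(1+r)ᵗ + TV_4/(1+r)^4 = 51.4694

€51.47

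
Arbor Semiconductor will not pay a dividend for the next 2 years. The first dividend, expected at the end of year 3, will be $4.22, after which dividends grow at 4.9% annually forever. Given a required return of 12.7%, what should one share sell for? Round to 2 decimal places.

Deferred-dividend DDM. At t=2 the remaining stream is a growing perpetuity with first payment D_3 = 4.22.
V_2 = D_3/(r−g) = 4.22/(0.127−0.049) = 54.1026
P₀ = V_2/(1+r)^2 = 54.1026/(1+0.127)^2 = 42.5961

$42.60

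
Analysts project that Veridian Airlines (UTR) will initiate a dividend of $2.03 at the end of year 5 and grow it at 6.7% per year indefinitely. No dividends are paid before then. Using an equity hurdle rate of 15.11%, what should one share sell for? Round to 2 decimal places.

Deferred-dividend DDM. At t=4 the remaining stream is a growing perpetuity with first payment D_5 = 2.03.
V_4 = D_5/(r−g) = 2.03/(0.1511−0.067) = 24.1379
P₀ = V_4/(1+r)^4 = 24.1379/(1+0.1511)^4 = 13.7483

$13.75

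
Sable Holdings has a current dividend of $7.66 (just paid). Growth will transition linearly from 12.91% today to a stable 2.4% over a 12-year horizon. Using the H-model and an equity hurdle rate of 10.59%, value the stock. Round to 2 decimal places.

$154.75

H-model: P₀ = D₀[(1+g_L) + H(g_S−g_L)]/(r−g_L), with H = 12/2 = 6.
P₀ = 7.66 × [(1+0.024) + 6×(0.1291−0.024)] / (0.1059−0.024)
   = 7.66 × 1.6546 / 0.0819 = 154.7526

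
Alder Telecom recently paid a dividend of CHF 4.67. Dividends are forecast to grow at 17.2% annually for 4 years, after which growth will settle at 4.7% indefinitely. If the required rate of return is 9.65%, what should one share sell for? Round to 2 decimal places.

Two-stage DDM. Project D₁…D_4 at 0.172, terminal growth 0.047, discount at r = 0.0965.
D_1 = 5.4732
D_2 = 6.4146
D_3 = 7.5180
D_4 = 8.8110
Terminal value at t=4: TV = D_5/(r−g) = 9.2252/(0.0965−0.047) = 186.3669
P₀ = 5.4732/(1+0.0965)^1 + 6.4146/(1+0.0965)^2 + 7.5180/(1+0.0965)^3 + 8.8110/(1+0.0965)^4 + 186.3669/(1+0.0965)^4 = 151.0488

CHF 151.05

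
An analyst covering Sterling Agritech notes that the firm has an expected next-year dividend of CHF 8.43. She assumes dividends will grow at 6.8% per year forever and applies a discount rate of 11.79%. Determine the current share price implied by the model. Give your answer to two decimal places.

Gordon growth model: P₀ = D₁/(r − g), with D₁ = 8.43 given directly.
P₀ = 8.4300 / (0.1179 − 0.068) = 8.4300 / 0.0499 = 168.9379

CHF 168.94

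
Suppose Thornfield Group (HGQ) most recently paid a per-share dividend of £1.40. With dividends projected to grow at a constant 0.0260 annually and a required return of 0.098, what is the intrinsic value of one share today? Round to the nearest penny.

Gordon growth model: P₀ = D₁/(r − g). D₁ = 1.40 × (1 + 0.026) = 1.4364.
P₀ = 1.4364 / (0.098 − 0.026) = 1.4364 / 0.072 = 19.9500

£19.95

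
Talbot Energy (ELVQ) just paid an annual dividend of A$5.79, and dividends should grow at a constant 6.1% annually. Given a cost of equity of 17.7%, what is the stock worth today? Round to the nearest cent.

Gordon growth model: P₀ = D₁/(r − g). D₁ = 5.79 × (1 + 0.061) = 6.1432.
P₀ = 6.1432 / (0.177 − 0.061) = 6.1432 / 0.116 = 52.9585

A$52.96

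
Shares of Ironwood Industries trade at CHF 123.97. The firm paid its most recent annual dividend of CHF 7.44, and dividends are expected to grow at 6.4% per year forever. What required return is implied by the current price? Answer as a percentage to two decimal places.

Rearranging the constant-growth DDM: r = D₁/P₀ + g.
D₁ = 7.44 × (1 + 0.064) = 7.9162.
r = 7.9162 / 123.97 + 0.064 = 0.06386 + 0.064 = 0.12786

12.79%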